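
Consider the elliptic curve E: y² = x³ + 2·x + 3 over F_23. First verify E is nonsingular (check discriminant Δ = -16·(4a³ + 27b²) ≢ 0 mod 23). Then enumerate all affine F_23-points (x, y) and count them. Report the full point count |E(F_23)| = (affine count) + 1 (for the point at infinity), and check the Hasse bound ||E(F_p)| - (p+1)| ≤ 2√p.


Affine points = {(0, 7), (0, 16), (1, 11), (1, 12), (3, 6), (3, 17), (4, 11), (4, 12), (5, 0), (6, 1), (6, 22), (8, 5), (8, 18), (13, 8), (13, 15), (15, 2), (15, 21), (18, 11), (18, 12), (19, 0), (20, 4), (20, 19), (22, 0)}; affine count = 23; |E(F_23)| = 24.

Discriminant check: Δ ∝ 4a³ + 27b² = 4·2³ + 27·3² = 4·8 + 27·9 ≡ 22 (mod 23). Nonzero ⇒ E is nonsingular.
For each x ∈ F_23, compute rhs = x³ + 2·x + 3 mod 23, then count y ∈ F_23 with y² ≡ rhs.
  x = 0: rhs = 3, matching y values: 7, 16 (2 points).
  x = 1: rhs = 6, matching y values: 11, 12 (2 points).
  x = 2: rhs = 15, matching y values: none (0 points).
  x = 3: rhs = 13, matching y values: 6, 17 (2 points).
  x = 4: rhs = 6, matching y values: 11, 12 (2 points).
  x = 5: rhs = 0, matching y values: 0 (1 points).
  x = 6: rhs = 1, matching y values: 1, 22 (2 points).
  x = 7: rhs = 15, matching y values: none (0 points).
  x = 8: rhs = 2, matching y values: 5, 18 (2 points).
  x = 9: rhs = 14, matching y values: none (0 points).
  x = 10: rhs = 11, matching y values: none (0 points).
  x = 11: rhs = 22, matching y values: none (0 points).
  x = 12: rhs = 7, matching y values: none (0 points).
  x = 13: rhs = 18, matching y values: 8, 15 (2 points).
  x = 14: rhs = 15, matching y values: none (0 points).
  x = 15: rhs = 4, matching y values: 2, 21 (2 points).
  x = 16: rhs = 14, matching y values: none (0 points).
  x = 17: rhs = 5, matching y values: none (0 points).
  x = 18: rhs = 6, matching y values: 11, 12 (2 points).
  x = 19: rhs = 0, matching y values: 0 (1 points).
  x = 20: rhs = 16, matching y values: 4, 19 (2 points).
  x = 21: rhs = 14, matching y values: none (0 points).
  x = 22: rhs = 0, matching y values: 0 (1 points).
Total affine count: 23.
Full point count |E(F_23)| = 23 + 1 = 24.
Hasse bound: |24 − (23+1)| = |0| = 0 ≤ 2√23 ≈ 9.5917 ✓.


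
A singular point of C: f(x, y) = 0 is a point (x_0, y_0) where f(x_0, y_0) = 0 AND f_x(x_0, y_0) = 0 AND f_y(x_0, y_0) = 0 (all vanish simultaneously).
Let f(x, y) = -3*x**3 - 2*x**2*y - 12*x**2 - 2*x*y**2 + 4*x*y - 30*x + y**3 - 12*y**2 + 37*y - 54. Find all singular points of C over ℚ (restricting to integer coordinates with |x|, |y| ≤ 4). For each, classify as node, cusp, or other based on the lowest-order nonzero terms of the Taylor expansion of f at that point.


Singular points: {(-2, 3)}; classification: cusp.

Compute partial derivatives:
  f_x = -9*x**2 - 4*x*y - 24*x - 2*y**2 + 4*y - 30.
  f_y = -2*x**2 - 4*x*y + 4*x + 3*y**2 - 24*y + 37.
Scan x_0 ∈ {−4, ..., 4}. For each x_0, f_y(x_0, y) is a polynomial in y; find its integer roots y ∈ {−4, ..., 4}, then test f_x and f at those candidates.
  x = -4: f_y(-4, y) = 3*y**2 - 8*y - 11; vanishes at y ∈ {-1}. (-4, -1): f_x = -100 ≠ 0.
  x = -3: f_y(-3, y) = 3*y**2 - 12*y + 7; no integer root y with |y| ≤ 4.
  x = -2: f_y(-2, y) = 3*y**2 - 16*y + 21; vanishes at y ∈ {3}. (-2, 3): f_x = 0, f = 0 — SINGULAR.
  x = -1: f_y(-1, y) = 3*y**2 - 20*y + 31; no integer root y with |y| ≤ 4.
  x = 0: f_y(0, y) = 3*y**2 - 24*y + 37; no integer root y with |y| ≤ 4.
  x = 1: f_y(1, y) = 3*y**2 - 28*y + 39; no integer root y with |y| ≤ 4.
  x = 2: f_y(2, y) = 3*y**2 - 32*y + 37; no integer root y with |y| ≤ 4.
  x = 3: f_y(3, y) = 3*y**2 - 36*y + 31; no integer root y with |y| ≤ 4.
  x = 4: f_y(4, y) = 3*y**2 - 40*y + 21; no integer root y with |y| ≤ 4.
Only singular point on the grid: (-2, 3).
Classify: substitute x = -2 + u, y = 3 + v and expand: f = -3*u**3 - 2*u**2*v - 2*u*v**2 + v**3 + v**2.
No constant or linear terms (consistent with a singular point). Quadratic part: v**2. Cubic part: -3*u**3 - 2*u**2*v - 2*u*v**2 + v**3.
The quadratic part v**2 is a perfect square, so there is a single (double) tangent line v = 0, i.e. y = 3. Restricting the cubic part to that line (v = 0) leaves -3*u**3 ≠ 0, so f is not divisible by v and the branch is v² ≈ 3*u**3 to lowest order — this is a cusp.
Classification: cusp.


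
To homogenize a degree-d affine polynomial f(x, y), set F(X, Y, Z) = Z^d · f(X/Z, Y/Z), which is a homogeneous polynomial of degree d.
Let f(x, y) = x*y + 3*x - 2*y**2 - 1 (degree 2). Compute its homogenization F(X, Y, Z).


F(X, Y, Z) = X*Y + 3*X*Z - 2*Y**2 - Z**2

deg(f) = 2.
Substitute x = X/Z, y = Y/Z into f, then multiply by Z^2.
  monomial 1·x^1·y^1 ↦ 1·X^1·Y^1·Z^0.
  monomial 3·x^1·y^0 ↦ 3·X^1·Y^0·Z^1.
  monomial -2·x^0·y^2 ↦ -2·X^0·Y^2·Z^0.
  monomial -1·x^0·y^0 ↦ -1·X^0·Y^0·Z^2.
Collecting: F(X, Y, Z) = X*Y + 3*X*Z - 2*Y**2 - Z**2.


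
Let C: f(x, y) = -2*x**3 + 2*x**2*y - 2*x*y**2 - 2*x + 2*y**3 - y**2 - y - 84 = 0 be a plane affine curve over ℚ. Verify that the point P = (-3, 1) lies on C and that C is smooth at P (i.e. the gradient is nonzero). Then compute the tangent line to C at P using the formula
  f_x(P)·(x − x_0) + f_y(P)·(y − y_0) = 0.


Tangent line at P: -70*x + 33*y - 243 = 0.

Step 1: f(-3, 1) = 0, so P lies on C.
Step 2: partial derivatives
  f_x(x, y) = -6*x**2 + 4*x*y - 2*y**2 - 2, f_y(x, y) = 2*x**2 - 4*x*y + 6*y**2 - 2*y - 1.
  f_x(P) = -70, f_y(P) = 33 (gradient nonzero, so P is smooth).
Step 3: tangent line at P: -70·(x − -3) + 33·(y − 1) = 0.
Expanding: -70*x + 33*y - 243 = 0.


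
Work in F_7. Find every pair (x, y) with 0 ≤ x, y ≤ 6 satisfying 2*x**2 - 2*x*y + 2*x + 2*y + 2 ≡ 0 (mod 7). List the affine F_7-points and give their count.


Affine F_7-points: {(0, 6), (2, 0), (3, 3), (4, 0), (5, 6), (6, 3)}; count = 6.

For each of the 49 pairs (x, y) ∈ F_7², evaluate f(x, y) mod 7. Record the zeros.
  x = 0: [0↦2, 1↦4, 2↦6, 3↦1, 4↦3, 5↦5, 6↦0]  zeros at y ∈ {6}
  x = 1: [0↦6, 1↦6, 2↦6, 3↦6, 4↦6, 5↦6, 6↦6]  zeros at y ∈ ∅
  x = 2: [0↦0, 1↦5, 2↦3, 3↦1, 4↦6, 5↦4, 6↦2]  zeros at y ∈ {0}
  x = 3: [0↦5, 1↦1, 2↦4, 3↦0, 4↦3, 5↦6, 6↦2]  zeros at y ∈ {3}
  x = 4: [0↦0, 1↦1, 2↦2, 3↦3, 4↦4, 5↦5, 6↦6]  zeros at y ∈ {0}
  x = 5: [0↦6, 1↦5, 2↦4, 3↦3, 4↦2, 5↦1, 6↦0]  zeros at y ∈ {6}
  x = 6: [0↦2, 1↦6, 2↦3, 3↦0, 4↦4, 5↦1, 6↦5]  zeros at y ∈ {3}
Collecting zeros: affine points = {(0, 6), (2, 0), (3, 3), (4, 0), (5, 6), (6, 3)}.
Total count |C(F_7)_aff| = 6.


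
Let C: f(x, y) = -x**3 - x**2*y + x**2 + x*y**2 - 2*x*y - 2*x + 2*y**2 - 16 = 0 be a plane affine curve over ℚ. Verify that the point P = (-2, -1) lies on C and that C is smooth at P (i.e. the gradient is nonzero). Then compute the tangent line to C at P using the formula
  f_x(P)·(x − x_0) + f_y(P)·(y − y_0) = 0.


Tangent line at P: -19*x - 38 = 0.

Step 1: f(-2, -1) = 0, so P lies on C.
Step 2: partial derivatives
  f_x(x, y) = -3*x**2 - 2*x*y + 2*x + y**2 - 2*y - 2, f_y(x, y) = -x**2 + 2*x*y - 2*x + 4*y.
  f_x(P) = -19, f_y(P) = 0 (gradient nonzero, so P is smooth).
Step 3: tangent line at P: -19·(x − -2) + 0·(y − -1) = 0.
Expanding: -19*x - 38 = 0.


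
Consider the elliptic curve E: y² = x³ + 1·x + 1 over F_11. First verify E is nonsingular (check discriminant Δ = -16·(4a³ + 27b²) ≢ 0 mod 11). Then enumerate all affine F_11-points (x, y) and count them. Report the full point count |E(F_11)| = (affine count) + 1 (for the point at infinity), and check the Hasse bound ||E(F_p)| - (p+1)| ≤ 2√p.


Affine points = {(0, 1), (0, 10), (1, 5), (1, 6), (2, 0), (3, 3), (3, 8), (4, 5), (4, 6), (6, 5), (6, 6), (8, 2), (8, 9)}; affine count = 13; |E(F_11)| = 14.

Discriminant check: Δ ∝ 4a³ + 27b² = 4·1³ + 27·1² = 4·1 + 27·1 ≡ 9 (mod 11). Nonzero ⇒ E is nonsingular.
For each x ∈ F_11, compute rhs = x³ + 1·x + 1 mod 11, then count y ∈ F_11 with y² ≡ rhs.
  x = 0: rhs = 1, matching y values: 1, 10 (2 points).
  x = 1: rhs = 3, matching y values: 5, 6 (2 points).
  x = 2: rhs = 0, matching y values: 0 (1 points).
  x = 3: rhs = 9, matching y values: 3, 8 (2 points).
  x = 4: rhs = 3, matching y values: 5, 6 (2 points).
  x = 5: rhs = 10, matching y values: none (0 points).
  x = 6: rhs = 3, matching y values: 5, 6 (2 points).
  x = 7: rhs = 10, matching y values: none (0 points).
  x = 8: rhs = 4, matching y values: 2, 9 (2 points).
  x = 9: rhs = 2, matching y values: none (0 points).
  x = 10: rhs = 10, matching y values: none (0 points).
Total affine count: 13.
Full point count |E(F_11)| = 13 + 1 = 14.
Hasse bound: |14 − (11+1)| = |2| = 2 ≤ 2√11 ≈ 6.6332 ✓.


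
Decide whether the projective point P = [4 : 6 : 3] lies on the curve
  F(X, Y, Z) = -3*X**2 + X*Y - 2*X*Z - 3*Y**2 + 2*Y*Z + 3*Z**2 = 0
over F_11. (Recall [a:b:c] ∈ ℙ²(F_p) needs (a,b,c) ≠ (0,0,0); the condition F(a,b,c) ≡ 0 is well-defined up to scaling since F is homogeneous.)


F(4,6,3) ≡ 6 (mod 11); P is NOT on the curve.

Evaluate F(4, 6, 3) term-by-term (mod 11).
  -3*X**2 ↦ -3·16·1·1 = -48
  X*Y ↦ 1·4·6·1 = 24
  -2*X*Z ↦ -2·4·1·3 = -24
  -3*Y**2 ↦ -3·1·36·1 = -108
  2*Y*Z ↦ 2·1·6·3 = 36
  3*Z**2 ↦ 3·1·1·9 = 27
Sum: F(4, 6, 3) = (-48) + (24) + (-24) + (-108) + (36) + (27) = -93.
Reducing mod 11: -93 ≡ 6 (mod 11).
Since F(a, b, c) ≡ 6 ≠ 0 (mod 11), P does NOT lie on the curve.


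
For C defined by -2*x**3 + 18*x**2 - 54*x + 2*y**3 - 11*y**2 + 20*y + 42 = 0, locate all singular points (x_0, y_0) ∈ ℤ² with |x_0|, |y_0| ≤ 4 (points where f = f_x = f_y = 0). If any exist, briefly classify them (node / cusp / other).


Singular points: {(3, 2)}; classification: cusp.

Compute partial derivatives:
  f_x = -6*x**2 + 36*x - 54.
  f_y = 6*y**2 - 22*y + 20.
Scan x_0 ∈ {−4, ..., 4}. For each x_0, f_y(x_0, y) is a polynomial in y; find its integer roots y ∈ {−4, ..., 4}, then test f_x and f at those candidates.
  x = -4: f_y(-4, y) = 6*y**2 - 22*y + 20; vanishes at y ∈ {2}. (-4, 2): f_x = -294 ≠ 0.
  x = -3: f_y(-3, y) = 6*y**2 - 22*y + 20; vanishes at y ∈ {2}. (-3, 2): f_x = -216 ≠ 0.
  x = -2: f_y(-2, y) = 6*y**2 - 22*y + 20; vanishes at y ∈ {2}. (-2, 2): f_x = -150 ≠ 0.
  x = -1: f_y(-1, y) = 6*y**2 - 22*y + 20; vanishes at y ∈ {2}. (-1, 2): f_x = -96 ≠ 0.
  x = 0: f_y(0, y) = 6*y**2 - 22*y + 20; vanishes at y ∈ {2}. (0, 2): f_x = -54 ≠ 0.
  x = 1: f_y(1, y) = 6*y**2 - 22*y + 20; vanishes at y ∈ {2}. (1, 2): f_x = -24 ≠ 0.
  x = 2: f_y(2, y) = 6*y**2 - 22*y + 20; vanishes at y ∈ {2}. (2, 2): f_x = -6 ≠ 0.
  x = 3: f_y(3, y) = 6*y**2 - 22*y + 20; vanishes at y ∈ {2}. (3, 2): f_x = 0, f = 0 — SINGULAR.
  x = 4: f_y(4, y) = 6*y**2 - 22*y + 20; vanishes at y ∈ {2}. (4, 2): f_x = -6 ≠ 0.
Only singular point on the grid: (3, 2).
Classify: substitute x = 3 + u, y = 2 + v and expand: f = -2*u**3 + 2*v**3 + v**2.
No constant or linear terms (consistent with a singular point). Quadratic part: v**2. Cubic part: -2*u**3 + 2*v**3.
The quadratic part v**2 is a perfect square, so there is a single (double) tangent line v = 0, i.e. y = 2. Restricting the cubic part to that line (v = 0) leaves -2*u**3 ≠ 0, so f is not divisible by v and the branch is v² ≈ 2*u**3 to lowest order — this is a cusp.
Classification: cusp.


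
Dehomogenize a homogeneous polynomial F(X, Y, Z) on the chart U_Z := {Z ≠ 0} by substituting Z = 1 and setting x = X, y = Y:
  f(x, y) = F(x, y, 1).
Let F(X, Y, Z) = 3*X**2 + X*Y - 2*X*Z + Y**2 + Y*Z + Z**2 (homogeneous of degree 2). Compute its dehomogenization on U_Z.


f(x, y) = 3*x**2 + x*y - 2*x + y**2 + y + 1

On U_Z we set Z = 1. Each monomial c·X^i·Y^j·Z^k in F becomes c·x^i·y^j·1^k = c·x^i·y^j.
Substituting Z = 1: F(X, Y, 1) = 3*x**2 + x*y - 2*x + y**2 + y + 1.
Note: deg(f) ≤ deg(F) = 2; strict inequality happens when F is divisible by Z (lost terms).


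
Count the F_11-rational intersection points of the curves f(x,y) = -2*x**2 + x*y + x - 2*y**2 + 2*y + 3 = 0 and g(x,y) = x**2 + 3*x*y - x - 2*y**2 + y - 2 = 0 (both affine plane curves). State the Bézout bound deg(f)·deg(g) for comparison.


Common zeros: {(10, 0)}; count = 1; Bézout bound = 4.

deg(f) = 2, deg(g) = 2, so Bézout bound = 4.
Scan x ∈ F_11. For each x, list the y ∈ F_11 with f(x, y) ≡ 0 and those with g(x, y) ≡ 0 (mod 11); the common zeros in that column are the intersection.
  x = 0: f ≡ 0 at y ∈ ∅; g ≡ 0 at y ∈ ∅; common: ∅.
  x = 1: f ≡ 0 at y ∈ {2, 5}; g ≡ 0 at y ∈ {1}; common: ∅.
  x = 2: f ≡ 0 at y ∈ {5, 8}; g ≡ 0 at y ∈ {0, 9}; common: ∅.
  x = 3: f ≡ 0 at y ∈ ∅; g ≡ 0 at y ∈ {8}; common: ∅.
  x = 4: f ≡ 0 at y ∈ {4, 10}; g ≡ 0 at y ∈ ∅; common: ∅.
  x = 5: f ≡ 0 at y ∈ ∅; g ≡ 0 at y ∈ {9, 10}; common: ∅.
  x = 6: f ≡ 0 at y ∈ {2}; g ≡ 0 at y ∈ ∅; common: ∅.
  x = 7: f ≡ 0 at y ∈ {0, 10}; g ≡ 0 at y ∈ {3, 8}; common: ∅.
  x = 8: f ≡ 0 at y ∈ {8}; g ≡ 0 at y ∈ {1, 6}; common: ∅.
  x = 9: f ≡ 0 at y ∈ ∅; g ≡ 0 at y ∈ ∅; common: ∅.
  x = 10: f ≡ 0 at y ∈ {0, 6}; g ≡ 0 at y ∈ {0, 10}; common: {0}.
Collecting: common zeros = {(10, 0)}, so the count is 1.
Comparison with the Bézout bound: 1 ≤ 4 = deg(f)·deg(g), as expected for curves with no common component (the affine F_11-count falls short of the bound because intersections may lie at infinity, over extension fields, or carry multiplicity).


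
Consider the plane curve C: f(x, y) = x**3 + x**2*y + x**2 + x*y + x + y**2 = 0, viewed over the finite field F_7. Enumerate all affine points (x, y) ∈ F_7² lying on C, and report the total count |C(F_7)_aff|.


Affine F_7-points: {(0, 0), (2, 0), (2, 1), (3, 3), (3, 6), (4, 0), (4, 1), (5, 6), (6, 1), (6, 6)}; count = 10.

For each of the 49 pairs (x, y) ∈ F_7², evaluate f(x, y) mod 7. Record the zeros.
  x = 0: [0↦0, 1↦1, 2↦4, 3↦2, 4↦2, 5↦4, 6↦1]  zeros at y ∈ {0}
  x = 1: [0↦3, 1↦6, 2↦4, 3↦4, 4↦6, 5↦3, 6↦2]  zeros at y ∈ ∅
  x = 2: [0↦0, 1↦0, 2↦2, 3↦6, 4↦5, 5↦6, 6↦2]  zeros at y ∈ {0, 1}
  x = 3: [0↦4, 1↦3, 2↦4, 3↦0, 4↦5, 5↦5, 6↦0]  zeros at y ∈ {3, 6}
  x = 4: [0↦0, 1↦0, 2↦2, 3↦6, 4↦5, 5↦6, 6↦2]  zeros at y ∈ {0, 1}
  x = 5: [0↦1, 1↦4, 2↦2, 3↦2, 4↦4, 5↦1, 6↦0]  zeros at y ∈ {6}
  x = 6: [0↦6, 1↦0, 2↦3, 3↦1, 4↦1, 5↦3, 6↦0]  zeros at y ∈ {1, 6}
Collecting zeros: affine points = {(0, 0), (2, 0), (2, 1), (3, 3), (3, 6), (4, 0), (4, 1), (5, 6), (6, 1), (6, 6)}.
Total count |C(F_7)_aff| = 10.


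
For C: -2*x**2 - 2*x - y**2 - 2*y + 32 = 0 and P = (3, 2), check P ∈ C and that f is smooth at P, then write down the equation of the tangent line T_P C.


Tangent line at P: -14*x - 6*y + 54 = 0.

Step 1: f(3, 2) = 0, so P lies on C.
Step 2: partial derivatives
  f_x(x, y) = -4*x - 2, f_y(x, y) = -2*y - 2.
  f_x(P) = -14, f_y(P) = -6 (gradient nonzero, so P is smooth).
Step 3: tangent line at P: -14·(x − 3) + -6·(y − 2) = 0.
Expanding: -14*x - 6*y + 54 = 0.


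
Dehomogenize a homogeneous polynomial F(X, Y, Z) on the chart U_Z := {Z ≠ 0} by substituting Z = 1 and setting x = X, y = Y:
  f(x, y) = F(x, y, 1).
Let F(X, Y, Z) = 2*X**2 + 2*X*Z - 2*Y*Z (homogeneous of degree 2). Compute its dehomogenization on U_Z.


f(x, y) = 2*x**2 + 2*x - 2*y

On U_Z we set Z = 1. Each monomial c·X^i·Y^j·Z^k in F becomes c·x^i·y^j·1^k = c·x^i·y^j.
Substituting Z = 1: F(X, Y, 1) = 2*x**2 + 2*x - 2*y.
Note: deg(f) ≤ deg(F) = 2; strict inequality happens when F is divisible by Z (lost terms).


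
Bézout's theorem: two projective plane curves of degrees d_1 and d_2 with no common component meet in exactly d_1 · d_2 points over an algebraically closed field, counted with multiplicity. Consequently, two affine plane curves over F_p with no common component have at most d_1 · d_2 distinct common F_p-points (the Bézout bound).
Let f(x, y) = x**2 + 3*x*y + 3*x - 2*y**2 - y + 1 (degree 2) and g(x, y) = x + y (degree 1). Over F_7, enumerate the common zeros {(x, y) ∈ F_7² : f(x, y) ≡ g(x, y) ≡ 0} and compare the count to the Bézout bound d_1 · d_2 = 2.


Common zeros: {(2, 5), (6, 1)}; count = 2; Bézout bound = 2.

deg(f) = 2, deg(g) = 1, so Bézout bound = 2.
Scan x ∈ F_7. For each x, list the y ∈ F_7 with f(x, y) ≡ 0 and those with g(x, y) ≡ 0 (mod 7); the common zeros in that column are the intersection.
  x = 0: f ≡ 0 at y ∈ {4, 6}; g ≡ 0 at y ∈ {0}; common: ∅.
  x = 1: f ≡ 0 at y ∈ {3, 5}; g ≡ 0 at y ∈ {6}; common: ∅.
  x = 2: f ≡ 0 at y ∈ {1, 5}; g ≡ 0 at y ∈ {5}; common: {5}.
  x = 3: f ≡ 0 at y ∈ ∅; g ≡ 0 at y ∈ {4}; common: ∅.
  x = 4: f ≡ 0 at y ∈ ∅; g ≡ 0 at y ∈ {3}; common: ∅.
  x = 5: f ≡ 0 at y ∈ ∅; g ≡ 0 at y ∈ {2}; common: ∅.
  x = 6: f ≡ 0 at y ∈ {1, 4}; g ≡ 0 at y ∈ {1}; common: {1}.
Collecting: common zeros = {(2, 5), (6, 1)}, so the count is 2.
Comparison with the Bézout bound: 2 ≤ 2 = deg(f)·deg(g), as expected for curves with no common component (the bound is attained).


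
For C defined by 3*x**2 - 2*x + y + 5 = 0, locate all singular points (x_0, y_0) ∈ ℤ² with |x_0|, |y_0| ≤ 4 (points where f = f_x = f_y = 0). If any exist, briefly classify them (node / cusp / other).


No singular points in the scanned grid; C is smooth there.

Compute partial derivatives:
  f_x = 6*x - 2.
  f_y = 1.
f_y = 1 is a nonzero constant, so f_y never vanishes: no point (x, y) can satisfy f = f_x = f_y = 0. In particular no (x, y) ∈ {−4, ..., 4}² is singular; the curve is smooth.


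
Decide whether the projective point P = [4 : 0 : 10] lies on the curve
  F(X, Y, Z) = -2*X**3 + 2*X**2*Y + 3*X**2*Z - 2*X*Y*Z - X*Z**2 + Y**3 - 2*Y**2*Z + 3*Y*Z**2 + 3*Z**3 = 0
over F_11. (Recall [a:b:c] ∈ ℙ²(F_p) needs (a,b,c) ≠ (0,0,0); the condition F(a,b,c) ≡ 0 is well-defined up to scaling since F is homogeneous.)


F(4,0,10) ≡ 4 (mod 11); P is NOT on the curve.

Evaluate F(4, 0, 10) term-by-term (mod 11).
  -2*X**3 ↦ -2·64·1·1 = -128
  2*X**2*Y ↦ 2·16·0·1 = 0
  3*X**2*Z ↦ 3·16·1·10 = 480
  -2*X*Y*Z ↦ -2·4·0·10 = 0
  -X*Z**2 ↦ -1·4·1·100 = -400
  Y**3 ↦ 1·1·0·1 = 0
  -2*Y**2*Z ↦ -2·1·0·10 = 0
  3*Y*Z**2 ↦ 3·1·0·100 = 0
  3*Z**3 ↦ 3·1·1·1000 = 3000
Sum: F(4, 0, 10) = (-128) + (0) + (480) + (0) + (-400) + (0) + (0) + (0) + (3000) = 2952.
Reducing mod 11: 2952 ≡ 4 (mod 11).
Since F(a, b, c) ≡ 4 ≠ 0 (mod 11), P does NOT lie on the curve.


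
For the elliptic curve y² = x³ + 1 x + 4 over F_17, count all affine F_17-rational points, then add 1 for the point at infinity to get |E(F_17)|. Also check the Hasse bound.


Affine points = {(0, 2), (0, 15), (3, 0), (4, 2), (4, 15), (5, 7), (5, 10), (13, 2), (13, 15), (14, 5), (14, 12), (16, 6), (16, 11)}; affine count = 13; |E(F_17)| = 14.

Discriminant check: Δ ∝ 4a³ + 27b² = 4·1³ + 27·4² = 4·1 + 27·16 ≡ 11 (mod 17). Nonzero ⇒ E is nonsingular.
For each x ∈ F_17, compute rhs = x³ + 1·x + 4 mod 17, then count y ∈ F_17 with y² ≡ rhs.
  x = 0: rhs = 4, matching y values: 2, 15 (2 points).
  x = 1: rhs = 6, matching y values: none (0 points).
  x = 2: rhs = 14, matching y values: none (0 points).
  x = 3: rhs = 0, matching y values: 0 (1 points).
  x = 4: rhs = 4, matching y values: 2, 15 (2 points).
  x = 5: rhs = 15, matching y values: 7, 10 (2 points).
  x = 6: rhs = 5, matching y values: none (0 points).
  x = 7: rhs = 14, matching y values: none (0 points).
  x = 8: rhs = 14, matching y values: none (0 points).
  x = 9: rhs = 11, matching y values: none (0 points).
  x = 10: rhs = 11, matching y values: none (0 points).
  x = 11: rhs = 3, matching y values: none (0 points).
  x = 12: rhs = 10, matching y values: none (0 points).
  x = 13: rhs = 4, matching y values: 2, 15 (2 points).
  x = 14: rhs = 8, matching y values: 5, 12 (2 points).
  x = 15: rhs = 11, matching y values: none (0 points).
  x = 16: rhs = 2, matching y values: 6, 11 (2 points).
Total affine count: 13.
Full point count |E(F_17)| = 13 + 1 = 14.
Hasse bound: |14 − (17+1)| = |-4| = 4 ≤ 2√17 ≈ 8.2462 ✓.


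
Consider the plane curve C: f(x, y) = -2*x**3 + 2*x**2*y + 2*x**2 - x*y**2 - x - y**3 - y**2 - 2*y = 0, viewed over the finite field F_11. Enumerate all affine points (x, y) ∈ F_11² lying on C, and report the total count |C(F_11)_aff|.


Affine F_11-points: {(0, 0), (0, 4), (0, 6), (1, 5), (5, 7), (7, 5), (9, 5), (9, 8), (9, 10), (10, 3)}; count = 10.

For each of the 121 pairs (x, y) ∈ F_11², evaluate f(x, y) mod 11. Record the zeros.
  x = 0: [0↦0, 1↦7, 2↦6, 3↦2, 4↦0, 5↦5, 6↦0, 7↦1, 8↦2, 9↦8, 10↦2]  zeros at y ∈ {0, 4, 6}
  x = 1: [0↦10, 1↦7, 2↦5, 3↦9, 4↦2, 5↦0, 6↦8, 7↦9, 8↦8, 9↦10, 10↦9]  zeros at y ∈ {5}
  x = 2: [0↦1, 1↦3, 2↦4, 3↦9, 4↦1, 5↦7, 6↦10, 7↦4, 8↦5, 9↦7, 10↦4]  zeros at y ∈ ∅
  x = 3: [0↦5, 1↦5, 2↦2, 3↦1, 4↦7, 5↦3, 6↦5, 7↦7, 8↦3, 9↦9, 10↦8]  zeros at y ∈ ∅
  x = 4: [0↦10, 1↦1, 2↦9, 3↦6, 4↦8, 5↦9, 6↦3, 7↦6, 8↦1, 9↦4, 10↦9]  zeros at y ∈ ∅
  x = 5: [0↦4, 1↦1, 2↦2, 3↦1, 4↦3, 5↦2, 6↦3, 7↦0, 8↦9, 9↦2, 10↦6]  zeros at y ∈ {7}
  x = 6: [0↦8, 1↦4, 2↦2, 3↦7, 4↦2, 5↦3, 6↦4, 7↦10, 8↦4, 9↦2, 10↦9]  zeros at y ∈ ∅
  x = 7: [0↦10, 1↦9, 2↦8, 3↦1, 4↦4, 5↦0, 6↦5, 7↦2, 8↦7, 9↦3, 10↦6]  zeros at y ∈ {5}
  x = 8: [0↦9, 1↦4, 2↦8, 3↦4, 4↦8, 5↦3, 6↦5, 7↦8, 8↦6, 9↦4, 10↦7]  zeros at y ∈ ∅
  x = 9: [0↦4, 1↦10, 2↦1, 3↦4, 4↦2, 5↦0, 6↦3, 7↦5, 8↦0, 9↦4, 10↦0]  zeros at y ∈ {5, 8, 10}
  x = 10: [0↦5, 1↦4, 2↦8, 3↦0, 4↦7, 5↦1, 6↦9, 7↦3, 8↦10, 9↦2, 10↦6]  zeros at y ∈ {3}
Collecting zeros: affine points = {(0, 0), (0, 4), (0, 6), (1, 5), (5, 7), (7, 5), (9, 5), (9, 8), (9, 10), (10, 3)}.
Total count |C(F_11)_aff| = 10.


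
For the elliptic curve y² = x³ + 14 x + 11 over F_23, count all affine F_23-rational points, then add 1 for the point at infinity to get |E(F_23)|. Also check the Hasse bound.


Affine points = {(1, 7), (1, 16), (2, 1), (2, 22), (4, 4), (4, 19), (6, 9), (6, 14), (10, 1), (10, 22), (11, 1), (11, 22), (15, 10), (15, 13), (18, 0), (19, 11), (19, 12)}; affine count = 17; |E(F_23)| = 18.

Discriminant check: Δ ∝ 4a³ + 27b² = 4·14³ + 27·11² = 4·2744 + 27·121 ≡ 6 (mod 23). Nonzero ⇒ E is nonsingular.
For each x ∈ F_23, compute rhs = x³ + 14·x + 11 mod 23, then count y ∈ F_23 with y² ≡ rhs.
  x = 0: rhs = 11, matching y values: none (0 points).
  x = 1: rhs = 3, matching y values: 7, 16 (2 points).
  x = 2: rhs = 1, matching y values: 1, 22 (2 points).
  x = 3: rhs = 11, matching y values: none (0 points).
  x = 4: rhs = 16, matching y values: 4, 19 (2 points).
  x = 5: rhs = 22, matching y values: none (0 points).
  x = 6: rhs = 12, matching y values: 9, 14 (2 points).
  x = 7: rhs = 15, matching y values: none (0 points).
  x = 8: rhs = 14, matching y values: none (0 points).
  x = 9: rhs = 15, matching y values: none (0 points).
  x = 10: rhs = 1, matching y values: 1, 22 (2 points).
  x = 11: rhs = 1, matching y values: 1, 22 (2 points).
  x = 12: rhs = 21, matching y values: none (0 points).
  x = 13: rhs = 21, matching y values: none (0 points).
  x = 14: rhs = 7, matching y values: none (0 points).
  x = 15: rhs = 8, matching y values: 10, 13 (2 points).
  x = 16: rhs = 7, matching y values: none (0 points).
  x = 17: rhs = 10, matching y values: none (0 points).
  x = 18: rhs = 0, matching y values: 0 (1 points).
  x = 19: rhs = 6, matching y values: 11, 12 (2 points).
  x = 20: rhs = 11, matching y values: none (0 points).
  x = 21: rhs = 21, matching y values: none (0 points).
  x = 22: rhs = 19, matching y values: none (0 points).
Total affine count: 17.
Full point count |E(F_23)| = 17 + 1 = 18.
Hasse bound: |18 − (23+1)| = |-6| = 6 ≤ 2√23 ≈ 9.5917 ✓.


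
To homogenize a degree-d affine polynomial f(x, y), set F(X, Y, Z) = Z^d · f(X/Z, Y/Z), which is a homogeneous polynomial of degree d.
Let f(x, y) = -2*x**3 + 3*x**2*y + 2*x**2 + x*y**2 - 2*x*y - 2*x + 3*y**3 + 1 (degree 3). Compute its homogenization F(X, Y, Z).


F(X, Y, Z) = -2*X**3 + 3*X**2*Y + 2*X**2*Z + X*Y**2 - 2*X*Y*Z - 2*X*Z**2 + 3*Y**3 + Z**3

deg(f) = 3.
Substitute x = X/Z, y = Y/Z into f, then multiply by Z^3.
  monomial -2·x^3·y^0 ↦ -2·X^3·Y^0·Z^0.
  monomial 3·x^2·y^1 ↦ 3·X^2·Y^1·Z^0.
  monomial 2·x^2·y^0 ↦ 2·X^2·Y^0·Z^1.
  monomial 1·x^1·y^2 ↦ 1·X^1·Y^2·Z^0.
  monomial -2·x^1·y^1 ↦ -2·X^1·Y^1·Z^1.
  monomial -2·x^1·y^0 ↦ -2·X^1·Y^0·Z^2.
  monomial 3·x^0·y^3 ↦ 3·X^0·Y^3·Z^0.
  monomial 1·x^0·y^0 ↦ 1·X^0·Y^0·Z^3.
Collecting: F(X, Y, Z) = -2*X**3 + 3*X**2*Y + 2*X**2*Z + X*Y**2 - 2*X*Y*Z - 2*X*Z**2 + 3*Y**3 + Z**3.


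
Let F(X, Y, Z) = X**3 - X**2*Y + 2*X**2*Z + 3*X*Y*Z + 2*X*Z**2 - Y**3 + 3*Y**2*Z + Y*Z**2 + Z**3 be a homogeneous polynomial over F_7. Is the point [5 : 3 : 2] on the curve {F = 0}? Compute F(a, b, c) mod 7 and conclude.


F(5,3,2) ≡ 5 (mod 7); P is NOT on the curve.

Evaluate F(5, 3, 2) term-by-term (mod 7).
  X**3 ↦ 1·125·1·1 = 125
  -X**2*Y ↦ -1·25·3·1 = -75
  2*X**2*Z ↦ 2·25·1·2 = 100
  3*X*Y*Z ↦ 3·5·3·2 = 90
  2*X*Z**2 ↦ 2·5·1·4 = 40
  -Y**3 ↦ -1·1·27·1 = -27
  3*Y**2*Z ↦ 3·1·9·2 = 54
  Y*Z**2 ↦ 1·1·3·4 = 12
  Z**3 ↦ 1·1·1·8 = 8
Sum: F(5, 3, 2) = (125) + (-75) + (100) + (90) + (40) + (-27) + (54) + (12) + (8) = 327.
Reducing mod 7: 327 ≡ 5 (mod 7).
Since F(a, b, c) ≡ 5 ≠ 0 (mod 7), P does NOT lie on the curve.


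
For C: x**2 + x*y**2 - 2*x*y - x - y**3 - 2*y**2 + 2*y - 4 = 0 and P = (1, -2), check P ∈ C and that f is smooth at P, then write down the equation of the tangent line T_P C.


Tangent line at P: 9*x - 8*y - 25 = 0.

Step 1: f(1, -2) = 0, so P lies on C.
Step 2: partial derivatives
  f_x(x, y) = 2*x + y**2 - 2*y - 1, f_y(x, y) = 2*x*y - 2*x - 3*y**2 - 4*y + 2.
  f_x(P) = 9, f_y(P) = -8 (gradient nonzero, so P is smooth).
Step 3: tangent line at P: 9·(x − 1) + -8·(y − -2) = 0.
Expanding: 9*x - 8*y - 25 = 0.


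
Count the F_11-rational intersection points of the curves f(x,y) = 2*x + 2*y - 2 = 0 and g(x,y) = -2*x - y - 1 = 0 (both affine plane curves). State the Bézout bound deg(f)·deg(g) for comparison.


Common zeros: {(9, 3)}; count = 1; Bézout bound = 1.

deg(f) = 1, deg(g) = 1, so Bézout bound = 1.
Scan x ∈ F_11. For each x, list the y ∈ F_11 with f(x, y) ≡ 0 and those with g(x, y) ≡ 0 (mod 11); the common zeros in that column are the intersection.
  x = 0: f ≡ 0 at y ∈ {1}; g ≡ 0 at y ∈ {10}; common: ∅.
  x = 1: f ≡ 0 at y ∈ {0}; g ≡ 0 at y ∈ {8}; common: ∅.
  x = 2: f ≡ 0 at y ∈ {10}; g ≡ 0 at y ∈ {6}; common: ∅.
  x = 3: f ≡ 0 at y ∈ {9}; g ≡ 0 at y ∈ {4}; common: ∅.
  x = 4: f ≡ 0 at y ∈ {8}; g ≡ 0 at y ∈ {2}; common: ∅.
  x = 5: f ≡ 0 at y ∈ {7}; g ≡ 0 at y ∈ {0}; common: ∅.
  x = 6: f ≡ 0 at y ∈ {6}; g ≡ 0 at y ∈ {9}; common: ∅.
  x = 7: f ≡ 0 at y ∈ {5}; g ≡ 0 at y ∈ {7}; common: ∅.
  x = 8: f ≡ 0 at y ∈ {4}; g ≡ 0 at y ∈ {5}; common: ∅.
  x = 9: f ≡ 0 at y ∈ {3}; g ≡ 0 at y ∈ {3}; common: {3}.
  x = 10: f ≡ 0 at y ∈ {2}; g ≡ 0 at y ∈ {1}; common: ∅.
Collecting: common zeros = {(9, 3)}, so the count is 1.
Comparison with the Bézout bound: 1 ≤ 1 = deg(f)·deg(g), as expected for curves with no common component (the bound is attained).


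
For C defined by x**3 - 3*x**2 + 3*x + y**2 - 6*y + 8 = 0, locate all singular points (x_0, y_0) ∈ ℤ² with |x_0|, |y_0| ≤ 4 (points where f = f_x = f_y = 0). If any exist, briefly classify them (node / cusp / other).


Singular points: {(1, 3)}; classification: cusp.

Compute partial derivatives:
  f_x = 3*x**2 - 6*x + 3.
  f_y = 2*y - 6.
Scan x_0 ∈ {−4, ..., 4}. For each x_0, f_y(x_0, y) is a polynomial in y; find its integer roots y ∈ {−4, ..., 4}, then test f_x and f at those candidates.
  x = -4: f_y(-4, y) = 2*y - 6; vanishes at y ∈ {3}. (-4, 3): f_x = 75 ≠ 0.
  x = -3: f_y(-3, y) = 2*y - 6; vanishes at y ∈ {3}. (-3, 3): f_x = 48 ≠ 0.
  x = -2: f_y(-2, y) = 2*y - 6; vanishes at y ∈ {3}. (-2, 3): f_x = 27 ≠ 0.
  x = -1: f_y(-1, y) = 2*y - 6; vanishes at y ∈ {3}. (-1, 3): f_x = 12 ≠ 0.
  x = 0: f_y(0, y) = 2*y - 6; vanishes at y ∈ {3}. (0, 3): f_x = 3 ≠ 0.
  x = 1: f_y(1, y) = 2*y - 6; vanishes at y ∈ {3}. (1, 3): f_x = 0, f = 0 — SINGULAR.
  x = 2: f_y(2, y) = 2*y - 6; vanishes at y ∈ {3}. (2, 3): f_x = 3 ≠ 0.
  x = 3: f_y(3, y) = 2*y - 6; vanishes at y ∈ {3}. (3, 3): f_x = 12 ≠ 0.
  x = 4: f_y(4, y) = 2*y - 6; vanishes at y ∈ {3}. (4, 3): f_x = 27 ≠ 0.
Only singular point on the grid: (1, 3).
Classify: substitute x = 1 + u, y = 3 + v and expand: f = u**3 + v**2.
No constant or linear terms (consistent with a singular point). Quadratic part: v**2. Cubic part: u**3.
The quadratic part v**2 is a perfect square, so there is a single (double) tangent line v = 0, i.e. y = 3. Restricting the cubic part to that line (v = 0) leaves u**3 ≠ 0, so f is not divisible by v and the branch is v² ≈ -u**3 to lowest order — this is a cusp.
Classification: cusp.


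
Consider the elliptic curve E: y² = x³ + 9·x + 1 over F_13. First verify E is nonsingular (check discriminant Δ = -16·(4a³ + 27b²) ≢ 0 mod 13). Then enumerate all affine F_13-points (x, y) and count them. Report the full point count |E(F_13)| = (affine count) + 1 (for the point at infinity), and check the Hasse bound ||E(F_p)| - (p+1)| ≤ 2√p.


Affine points = {(0, 1), (0, 12), (2, 1), (2, 12), (3, 4), (3, 9), (4, 6), (4, 7), (7, 2), (7, 11), (8, 0), (10, 5), (10, 8), (11, 1), (11, 12), (12, 2), (12, 11)}; affine count = 17; |E(F_13)| = 18.

Discriminant check: Δ ∝ 4a³ + 27b² = 4·9³ + 27·1² = 4·729 + 27·1 ≡ 5 (mod 13). Nonzero ⇒ E is nonsingular.
For each x ∈ F_13, compute rhs = x³ + 9·x + 1 mod 13, then count y ∈ F_13 with y² ≡ rhs.
  x = 0: rhs = 1, matching y values: 1, 12 (2 points).
  x = 1: rhs = 11, matching y values: none (0 points).
  x = 2: rhs = 1, matching y values: 1, 12 (2 points).
  x = 3: rhs = 3, matching y values: 4, 9 (2 points).
  x = 4: rhs = 10, matching y values: 6, 7 (2 points).
  x = 5: rhs = 2, matching y values: none (0 points).
  x = 6: rhs = 11, matching y values: none (0 points).
  x = 7: rhs = 4, matching y values: 2, 11 (2 points).
  x = 8: rhs = 0, matching y values: 0 (1 points).
  x = 9: rhs = 5, matching y values: none (0 points).
  x = 10: rhs = 12, matching y values: 5, 8 (2 points).
  x = 11: rhs = 1, matching y values: 1, 12 (2 points).
  x = 12: rhs = 4, matching y values: 2, 11 (2 points).
Total affine count: 17.
Full point count |E(F_13)| = 17 + 1 = 18.
Hasse bound: |18 − (13+1)| = |4| = 4 ≤ 2√13 ≈ 7.2111 ✓.


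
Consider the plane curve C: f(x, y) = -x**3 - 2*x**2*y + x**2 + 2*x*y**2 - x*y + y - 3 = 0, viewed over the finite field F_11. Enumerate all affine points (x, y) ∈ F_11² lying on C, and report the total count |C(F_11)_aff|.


Affine F_11-points: {(0, 3), (7, 0), (7, 9), (8, 0), (8, 5), (9, 1), (9, 6), (10, 4), (10, 7)}; count = 9.

For each of the 121 pairs (x, y) ∈ F_11², evaluate f(x, y) mod 11. Record the zeros.
  x = 0: [0↦8, 1↦9, 2↦10, 3↦0, 4↦1, 5↦2, 6↦3, 7↦4, 8↦5, 9↦6, 10↦7]  zeros at y ∈ {3}
  x = 1: [0↦8, 1↦8, 2↦1, 3↦9, 4↦10, 5↦4, 6↦2, 7↦4, 8↦10, 9↦9, 10↦1]  zeros at y ∈ ∅
  x = 2: [0↦4, 1↦10, 2↦2, 3↦2, 4↦10, 5↦4, 6↦6, 7↦5, 8↦1, 9↦5, 10↦6]  zeros at y ∈ ∅
  x = 3: [0↦1, 1↦9, 2↦7, 3↦6, 4↦6, 5↦7, 6↦9, 7↦1, 8↦5, 9↦10, 10↦5]  zeros at y ∈ ∅
  x = 4: [0↦4, 1↦10, 2↦10, 3↦4, 4↦3, 5↦7, 6↦5, 7↦8, 8↦5, 9↦7, 10↦3]  zeros at y ∈ ∅
  x = 5: [0↦7, 1↦7, 2↦5, 3↦1, 4↦6, 5↦9, 6↦10, 7↦9, 8↦6, 9↦1, 10↦5]  zeros at y ∈ ∅
  x = 6: [0↦4, 1↦5, 2↦8, 3↦2, 4↦9, 5↦7, 6↦7, 7↦9, 8↦2, 9↦8, 10↦5]  zeros at y ∈ ∅
  x = 7: [0↦0, 1↦9, 2↦2, 3↦1, 4↦6, 5↦6, 6↦1, 7↦2, 8↦9, 9↦0, 10↦8]  zeros at y ∈ {0, 9}
  x = 8: [0↦0, 1↦2, 2↦3, 3↦3, 4↦2, 5↦0, 6↦8, 7↦4, 8↦10, 9↦4, 10↦8]  zeros at y ∈ {0, 5}
  x = 9: [0↦9, 1↦0, 2↦5, 3↦2, 4↦2, 5↦5, 6↦0, 7↦9, 8↦10, 9↦3, 10↦10]  zeros at y ∈ {1, 6}
  x = 10: [0↦10, 1↦8, 2↦2, 3↦3, 4↦0, 5↦4, 6↦4, 7↦0, 8↦3, 9↦2, 10↦8]  zeros at y ∈ {4, 7}
Collecting zeros: affine points = {(0, 3), (7, 0), (7, 9), (8, 0), (8, 5), (9, 1), (9, 6), (10, 4), (10, 7)}.
Total count |C(F_11)_aff| = 9.


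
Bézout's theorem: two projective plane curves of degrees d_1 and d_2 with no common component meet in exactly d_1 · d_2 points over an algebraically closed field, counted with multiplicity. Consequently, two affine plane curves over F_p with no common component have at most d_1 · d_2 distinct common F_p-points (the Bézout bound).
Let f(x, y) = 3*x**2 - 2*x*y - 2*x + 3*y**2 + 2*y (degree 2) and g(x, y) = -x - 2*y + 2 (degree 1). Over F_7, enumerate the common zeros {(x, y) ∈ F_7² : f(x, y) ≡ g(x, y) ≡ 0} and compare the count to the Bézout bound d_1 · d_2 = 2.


Common zeros: {(1, 4), (4, 6)}; count = 2; Bézout bound = 2.

deg(f) = 2, deg(g) = 1, so Bézout bound = 2.
Scan x ∈ F_7. For each x, list the y ∈ F_7 with f(x, y) ≡ 0 and those with g(x, y) ≡ 0 (mod 7); the common zeros in that column are the intersection.
  x = 0: f ≡ 0 at y ∈ {0, 4}; g ≡ 0 at y ∈ {1}; common: ∅.
  x = 1: f ≡ 0 at y ∈ {3, 4}; g ≡ 0 at y ∈ {4}; common: {4}.
  x = 2: f ≡ 0 at y ∈ ∅; g ≡ 0 at y ∈ {0}; common: ∅.
  x = 3: f ≡ 0 at y ∈ {0, 6}; g ≡ 0 at y ∈ {3}; common: ∅.
  x = 4: f ≡ 0 at y ∈ {3, 6}; g ≡ 0 at y ∈ {6}; common: {6}.
  x = 5: f ≡ 0 at y ∈ ∅; g ≡ 0 at y ∈ {2}; common: ∅.
  x = 6: f ≡ 0 at y ∈ ∅; g ≡ 0 at y ∈ {5}; common: ∅.
Collecting: common zeros = {(1, 4), (4, 6)}, so the count is 2.
Comparison with the Bézout bound: 2 ≤ 2 = deg(f)·deg(g), as expected for curves with no common component (the bound is attained).


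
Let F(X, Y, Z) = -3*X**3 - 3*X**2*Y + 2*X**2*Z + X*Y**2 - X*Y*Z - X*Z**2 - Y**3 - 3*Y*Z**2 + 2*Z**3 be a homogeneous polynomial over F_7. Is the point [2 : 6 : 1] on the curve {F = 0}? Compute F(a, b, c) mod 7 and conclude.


F(2,6,1) ≡ 4 (mod 7); P is NOT on the curve.

Evaluate F(2, 6, 1) term-by-term (mod 7).
  -3*X**3 ↦ -3·8·1·1 = -24
  -3*X**2*Y ↦ -3·4·6·1 = -72
  2*X**2*Z ↦ 2·4·1·1 = 8
  X*Y**2 ↦ 1·2·36·1 = 72
  -X*Y*Z ↦ -1·2·6·1 = -12
  -X*Z**2 ↦ -1·2·1·1 = -2
  -Y**3 ↦ -1·1·216·1 = -216
  -3*Y*Z**2 ↦ -3·1·6·1 = -18
  2*Z**3 ↦ 2·1·1·1 = 2
Sum: F(2, 6, 1) = (-24) + (-72) + (8) + (72) + (-12) + (-2) + (-216) + (-18) + (2) = -262.
Reducing mod 7: -262 ≡ 4 (mod 7).
Since F(a, b, c) ≡ 4 ≠ 0 (mod 7), P does NOT lie on the curve.


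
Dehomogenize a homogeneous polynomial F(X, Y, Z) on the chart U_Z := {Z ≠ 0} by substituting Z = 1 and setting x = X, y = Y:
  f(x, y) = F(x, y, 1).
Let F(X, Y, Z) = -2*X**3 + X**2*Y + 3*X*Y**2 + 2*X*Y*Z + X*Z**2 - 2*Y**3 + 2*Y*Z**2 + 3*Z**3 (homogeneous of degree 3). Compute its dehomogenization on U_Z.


f(x, y) = -2*x**3 + x**2*y + 3*x*y**2 + 2*x*y + x - 2*y**3 + 2*y + 3

On U_Z we set Z = 1. Each monomial c·X^i·Y^j·Z^k in F becomes c·x^i·y^j·1^k = c·x^i·y^j.
Substituting Z = 1: F(X, Y, 1) = -2*x**3 + x**2*y + 3*x*y**2 + 2*x*y + x - 2*y**3 + 2*y + 3.
Note: deg(f) ≤ deg(F) = 3; strict inequality happens when F is divisible by Z (lost terms).


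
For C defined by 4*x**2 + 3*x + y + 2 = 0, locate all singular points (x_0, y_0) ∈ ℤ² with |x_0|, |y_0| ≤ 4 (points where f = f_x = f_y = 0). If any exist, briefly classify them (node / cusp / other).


No singular points in the scanned grid; C is smooth there.

Compute partial derivatives:
  f_x = 8*x + 3.
  f_y = 1.
f_y = 1 is a nonzero constant, so f_y never vanishes: no point (x, y) can satisfy f = f_x = f_y = 0. In particular no (x, y) ∈ {−4, ..., 4}² is singular; the curve is smooth.


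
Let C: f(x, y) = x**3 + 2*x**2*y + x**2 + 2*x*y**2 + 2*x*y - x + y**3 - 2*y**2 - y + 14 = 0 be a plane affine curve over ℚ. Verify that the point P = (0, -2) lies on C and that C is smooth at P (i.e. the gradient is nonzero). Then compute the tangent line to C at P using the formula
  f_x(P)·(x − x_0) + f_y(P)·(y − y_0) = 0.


Tangent line at P: 3*x + 19*y + 38 = 0.

Step 1: f(0, -2) = 0, so P lies on C.
Step 2: partial derivatives
  f_x(x, y) = 3*x**2 + 4*x*y + 2*x + 2*y**2 + 2*y - 1, f_y(x, y) = 2*x**2 + 4*x*y + 2*x + 3*y**2 - 4*y - 1.
  f_x(P) = 3, f_y(P) = 19 (gradient nonzero, so P is smooth).
Step 3: tangent line at P: 3·(x − 0) + 19·(y − -2) = 0.
Expanding: 3*x + 19*y + 38 = 0.


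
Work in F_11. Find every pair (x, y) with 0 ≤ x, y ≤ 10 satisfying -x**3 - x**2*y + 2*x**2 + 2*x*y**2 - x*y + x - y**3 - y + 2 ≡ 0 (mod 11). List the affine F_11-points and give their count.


Affine F_11-points: {(0, 1), (0, 4), (0, 6), (2, 1), (2, 6), (2, 8), (3, 5), (4, 2), (4, 3), (5, 6), (6, 5), (7, 3), (7, 8), (8, 0), (10, 1), (10, 3), (10, 5)}; count = 17.

For each of the 121 pairs (x, y) ∈ F_11², evaluate f(x, y) mod 11. Record the zeros.
  x = 0: [0↦2, 1↦0, 2↦3, 3↦5, 4↦0, 5↦4, 6↦0, 7↦4, 8↦10, 9↦1, 10↦4]  zeros at y ∈ {1, 4, 6}
  x = 1: [0↦4, 1↦2, 2↦9, 3↦8, 4↦4, 5↦2, 6↦7, 7↦2, 8↦3, 9↦4, 10↦10]  zeros at y ∈ ∅
  x = 2: [0↦4, 1↦0, 2↦9, 3↦3, 4↦9, 5↦10, 6↦0, 7↦6, 8↦0, 9↦9, 10↦5]  zeros at y ∈ {1, 6, 8}
  x = 3: [0↦7, 1↦10, 2↦8, 3↦6, 4↦9, 5↦0, 6↦6, 7↦10, 8↦6, 9↦10, 10↦5]  zeros at y ∈ {5}
  x = 4: [0↦7, 1↦4, 2↦0, 3↦0, 4↦9, 5↦10, 6↦8, 7↦8, 8↦4, 9↦1, 10↦4]  zeros at y ∈ {2, 3}
  x = 5: [0↦9, 1↦9, 2↦1, 3↦1, 4↦3, 5↦1, 6↦0, 7↦5, 8↦10, 9↦9, 10↦7]  zeros at y ∈ {6}
  x = 6: [0↦7, 1↦8, 2↦5, 3↦3, 4↦7, 5↦0, 6↦9, 7↦6, 8↦7, 9↦6, 10↦8]  zeros at y ∈ {5}
  x = 7: [0↦6, 1↦6, 2↦6, 3↦0, 4↦4, 5↦1, 6↦7, 7↦5, 8↦0, 9↦8, 10↦1]  zeros at y ∈ {3, 8}
  x = 8: [0↦0, 1↦8, 2↦9, 3↦8, 4↦10, 5↦9, 6↦10, 7↦7, 8↦5, 9↦9, 10↦2]  zeros at y ∈ {0}
  x = 9: [0↦5, 1↦8, 2↦8, 3↦10, 4↦8, 5↦7, 6↦1, 7↦6, 8↦5, 9↦3, 10↦5]  zeros at y ∈ ∅
  x = 10: [0↦4, 1↦0, 2↦8, 3↦0, 4↦3, 5↦0, 6↦7, 7↦7, 8↦5, 9↦6, 10↦4]  zeros at y ∈ {1, 3, 5}
Collecting zeros: affine points = {(0, 1), (0, 4), (0, 6), (2, 1), (2, 6), (2, 8), (3, 5), (4, 2), (4, 3), (5, 6), (6, 5), (7, 3), (7, 8), (8, 0), (10, 1), (10, 3), (10, 5)}.
Total count |C(F_11)_aff| = 17.


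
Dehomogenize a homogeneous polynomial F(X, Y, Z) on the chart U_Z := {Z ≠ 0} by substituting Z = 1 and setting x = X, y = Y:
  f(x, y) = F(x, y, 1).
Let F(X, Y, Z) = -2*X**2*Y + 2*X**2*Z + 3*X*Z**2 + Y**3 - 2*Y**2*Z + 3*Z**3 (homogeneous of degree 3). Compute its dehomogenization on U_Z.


f(x, y) = -2*x**2*y + 2*x**2 + 3*x + y**3 - 2*y**2 + 3

On U_Z we set Z = 1. Each monomial c·X^i·Y^j·Z^k in F becomes c·x^i·y^j·1^k = c·x^i·y^j.
Substituting Z = 1: F(X, Y, 1) = -2*x**2*y + 2*x**2 + 3*x + y**3 - 2*y**2 + 3.
Note: deg(f) ≤ deg(F) = 3; strict inequality happens when F is divisible by Z (lost terms).


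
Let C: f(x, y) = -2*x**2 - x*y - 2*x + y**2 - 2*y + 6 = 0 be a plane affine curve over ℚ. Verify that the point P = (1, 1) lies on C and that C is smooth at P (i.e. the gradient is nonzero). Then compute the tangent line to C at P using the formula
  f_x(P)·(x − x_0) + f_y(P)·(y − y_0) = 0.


Tangent line at P: -7*x - y + 8 = 0.

Step 1: f(1, 1) = 0, so P lies on C.
Step 2: partial derivatives
  f_x(x, y) = -4*x - y - 2, f_y(x, y) = -x + 2*y - 2.
  f_x(P) = -7, f_y(P) = -1 (gradient nonzero, so P is smooth).
Step 3: tangent line at P: -7·(x − 1) + -1·(y − 1) = 0.
Expanding: -7*x - y + 8 = 0.


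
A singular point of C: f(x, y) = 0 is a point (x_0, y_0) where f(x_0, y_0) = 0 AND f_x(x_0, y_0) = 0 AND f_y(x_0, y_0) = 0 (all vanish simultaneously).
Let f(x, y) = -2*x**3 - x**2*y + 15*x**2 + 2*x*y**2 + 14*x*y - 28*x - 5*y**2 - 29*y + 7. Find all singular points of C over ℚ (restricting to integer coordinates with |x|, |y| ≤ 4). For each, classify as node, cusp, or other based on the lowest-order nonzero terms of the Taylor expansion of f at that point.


Singular points: {(3, -2)}; classification: node.

Compute partial derivatives:
  f_x = -6*x**2 - 2*x*y + 30*x + 2*y**2 + 14*y - 28.
  f_y = -x**2 + 4*x*y + 14*x - 10*y - 29.
Scan x_0 ∈ {−4, ..., 4}. For each x_0, f_y(x_0, y) is a polynomial in y; find its integer roots y ∈ {−4, ..., 4}, then test f_x and f at those candidates.
  x = -4: f_y(-4, y) = -26*y - 101; no integer root y with |y| ≤ 4.
  x = -3: f_y(-3, y) = -22*y - 80; no integer root y with |y| ≤ 4.
  x = -2: f_y(-2, y) = -18*y - 61; no integer root y with |y| ≤ 4.
  x = -1: f_y(-1, y) = -14*y - 44; no integer root y with |y| ≤ 4.
  x = 0: f_y(0, y) = -10*y - 29; no integer root y with |y| ≤ 4.
  x = 1: f_y(1, y) = -6*y - 16; no integer root y with |y| ≤ 4.
  x = 2: f_y(2, y) = -2*y - 5; no integer root y with |y| ≤ 4.
  x = 3: f_y(3, y) = 2*y + 4; vanishes at y ∈ {-2}. (3, -2): f_x = 0, f = 0 — SINGULAR.
  x = 4: f_y(4, y) = 6*y + 11; no integer root y with |y| ≤ 4.
Only singular point on the grid: (3, -2).
Classify: substitute x = 3 + u, y = -2 + v and expand: f = -2*u**3 - u**2*v - u**2 + 2*u*v**2 + v**2.
No constant or linear terms (consistent with a singular point). Quadratic part: -u**2 + v**2. Cubic part: -2*u**3 - u**2*v + 2*u*v**2.
The quadratic part v**2 - u**2 = (v − u)(v + u) splits into two distinct linear factors, so there are two distinct tangent lines y − -2 = ±(x − 3) — this is a node (ordinary double point).
Classification: node.
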